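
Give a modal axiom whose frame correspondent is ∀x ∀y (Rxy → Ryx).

A defining formula is p → □◇p (the B axiom).
Suppose p→□◇p is valid. Take Rxy and set V(p)={x}. Then p at x, so □◇p at x, so ◇p at y, so some z with Ryz has p; z=x, i.e. Ryx.

p → □◇p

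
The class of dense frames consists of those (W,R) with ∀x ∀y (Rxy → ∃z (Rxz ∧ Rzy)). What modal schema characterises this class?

The condition is density. The C4 schema □□p → □p defines it.

□□p → □p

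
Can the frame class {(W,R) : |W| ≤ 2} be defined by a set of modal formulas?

Not definable by any modal formula

Any modally definable frame class is closed under disjoint unions.
Any modal formula valid on each of 3 disjoint one-world frames is valid on their disjoint union (validity is preserved under disjoint unions). Each one-world frame has |W|=1≤2, but the union has |W|=3.
Hence having at most 2 worlds is not modally definable.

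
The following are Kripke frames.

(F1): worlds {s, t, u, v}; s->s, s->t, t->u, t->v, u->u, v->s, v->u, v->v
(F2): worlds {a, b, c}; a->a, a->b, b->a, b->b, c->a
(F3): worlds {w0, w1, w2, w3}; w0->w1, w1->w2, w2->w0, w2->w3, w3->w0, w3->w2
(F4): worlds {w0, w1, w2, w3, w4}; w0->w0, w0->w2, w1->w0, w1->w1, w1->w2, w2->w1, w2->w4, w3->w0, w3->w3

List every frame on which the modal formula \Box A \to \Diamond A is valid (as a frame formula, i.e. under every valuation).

This is the axiom for seriality; its first-order frame correspondent is \forall x \exists y Rxy.
(F1): holds.
(F2): holds.
(F3): holds.
(F4): fails — world w4 has no successor.
Valid on: (F1), (F2), (F3).

(F1), (F2), (F3)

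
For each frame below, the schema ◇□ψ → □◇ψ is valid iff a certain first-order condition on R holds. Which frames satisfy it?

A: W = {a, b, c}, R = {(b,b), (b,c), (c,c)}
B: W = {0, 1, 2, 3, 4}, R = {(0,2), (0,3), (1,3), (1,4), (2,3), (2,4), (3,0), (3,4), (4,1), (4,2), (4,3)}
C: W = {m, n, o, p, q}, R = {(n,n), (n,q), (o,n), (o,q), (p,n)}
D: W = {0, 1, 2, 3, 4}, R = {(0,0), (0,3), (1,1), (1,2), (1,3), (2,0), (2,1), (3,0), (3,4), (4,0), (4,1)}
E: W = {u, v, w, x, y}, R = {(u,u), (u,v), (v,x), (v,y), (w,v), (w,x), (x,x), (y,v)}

The schema corresponds to convergence: ∀x ∀y ∀z (Rxy ∧ Rxz → ∃w (Ryw ∧ Rzw)).
A: condition met.
B: fails — R14 and R13 but 4 and 3 have no common successor.
C: fails — Rnn and Rnq but n and q have no common successor.
D: fails — R11 and R13 but 1 and 3 have no common successor.
E: fails — Ruv and Ruu but v and u have no common successor.

A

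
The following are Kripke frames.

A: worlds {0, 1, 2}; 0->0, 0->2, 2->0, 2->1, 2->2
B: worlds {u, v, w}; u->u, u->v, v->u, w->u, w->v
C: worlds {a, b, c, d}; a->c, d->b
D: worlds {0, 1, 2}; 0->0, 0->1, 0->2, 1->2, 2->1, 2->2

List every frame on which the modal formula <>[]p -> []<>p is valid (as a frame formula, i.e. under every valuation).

B, D

Frame correspondent (Sahlqvist): forall x forall y forall z (Rxy & Rxz -> exists w (Ryw & Rzw)) — i.e. convergence.
A: fails — R20 and R21 but 0 and 1 have no common successor.
B: holds.
C: fails — Rac and Rac but c and c have no common successor.
D: holds.
Valid on: B, D.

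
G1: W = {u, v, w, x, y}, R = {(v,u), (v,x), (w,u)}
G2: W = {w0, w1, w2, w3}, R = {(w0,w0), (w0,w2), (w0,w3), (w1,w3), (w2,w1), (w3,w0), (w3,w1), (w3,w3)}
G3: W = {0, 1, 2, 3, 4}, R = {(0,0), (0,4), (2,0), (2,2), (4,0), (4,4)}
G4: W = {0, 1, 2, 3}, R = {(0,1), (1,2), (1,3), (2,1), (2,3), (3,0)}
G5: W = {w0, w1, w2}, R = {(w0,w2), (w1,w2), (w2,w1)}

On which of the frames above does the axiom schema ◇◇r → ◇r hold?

This is the axiom for transitivity; its first-order frame correspondent is ∀x ∀y ∀z (Rxy ∧ Ryz → Rxz).
G1: satisfies the condition.
G2: fails — Rw1w3 and Rw3w1 but not Rw1w1.
G3: fails — R20 and R04 but not R24.
G4: fails — R12 and R21 but not R11.
G5: fails — Rw1w2 and Rw2w1 but not Rw1w1.
Valid on: G1.

G1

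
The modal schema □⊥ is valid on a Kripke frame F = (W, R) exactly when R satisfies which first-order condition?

emptiness of R: ∀x ∀y ¬Rxy

□⊥ is valid iff no world has any successor (otherwise □⊥ fails at any world with one).
Conversely, on a frame with emptiness of R the schema holds at every world under every valuation.
So the correspondent is emptiness of R.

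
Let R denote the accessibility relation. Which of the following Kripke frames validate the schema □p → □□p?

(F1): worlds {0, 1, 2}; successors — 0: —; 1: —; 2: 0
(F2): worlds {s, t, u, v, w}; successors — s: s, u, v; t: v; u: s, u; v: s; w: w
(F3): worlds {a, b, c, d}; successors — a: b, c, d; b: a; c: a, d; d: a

The schema corresponds to transitivity: ∀x ∀y ∀z (Rxy ∧ Ryz → Rxz).
(F1): condition met.
(F2): fails — Rtv and Rvs but not Rts.
(F3): fails — Rab and Rba but not Raa.
Valid on: (F1).

(F1)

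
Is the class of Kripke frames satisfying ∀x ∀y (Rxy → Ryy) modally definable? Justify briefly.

Yes — defined by □(□q → q)

Yes: it is shift-reflexivity, defined by the T□ schema □(□q → q).
Suppose □(□q→q) is valid. Take Rxy and set V(q)={w : Ryw}. Then at y, □q holds; since □(□q→q) at x, □q→q at y, so q at y, i.e. Ryy.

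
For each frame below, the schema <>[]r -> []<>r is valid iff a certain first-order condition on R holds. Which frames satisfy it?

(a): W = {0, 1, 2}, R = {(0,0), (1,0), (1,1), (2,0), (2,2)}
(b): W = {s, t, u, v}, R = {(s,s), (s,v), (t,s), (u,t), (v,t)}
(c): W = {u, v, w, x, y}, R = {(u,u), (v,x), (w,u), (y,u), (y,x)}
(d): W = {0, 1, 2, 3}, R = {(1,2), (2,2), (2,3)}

(a)

The schema corresponds to convergence: forall x forall y forall z (Rxy & Rxz -> exists w (Ryw & Rzw)).
(a): ✓.
(b): fails — Rsv and Rss but v and s have no common successor.
(c): fails — Rvx and Rvx but x and x have no common successor.
(d): fails — R23 and R23 but 3 and 3 have no common successor.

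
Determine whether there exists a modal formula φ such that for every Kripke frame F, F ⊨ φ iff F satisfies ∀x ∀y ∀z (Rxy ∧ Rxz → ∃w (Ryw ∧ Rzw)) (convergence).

This is a Sahlqvist condition; the .2 axiom ◇□p → □◇p defines it.
Suppose ◇□p→□◇p is valid. Take Rxy, Rxz and set V(p)={w : Ryw}. Then □p at y so ◇□p at x, so □◇p at x, so ◇p at z, giving w with Rzw and Ryw.

Definable; ◇□p → □◇p defines it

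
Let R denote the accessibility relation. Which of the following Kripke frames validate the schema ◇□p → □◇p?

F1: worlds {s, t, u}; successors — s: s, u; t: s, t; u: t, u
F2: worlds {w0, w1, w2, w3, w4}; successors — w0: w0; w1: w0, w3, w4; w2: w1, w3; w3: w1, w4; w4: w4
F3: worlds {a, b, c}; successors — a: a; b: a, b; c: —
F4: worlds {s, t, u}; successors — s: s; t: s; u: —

The schema corresponds to convergence: ∀x ∀y ∀z (Rxy ∧ Rxz → ∃w (Ryw ∧ Rzw)).
F1: condition met.
F2: fails — Rw1w0 and Rw1w3 but w0 and w3 have no common successor.
F3: condition met.
F4: condition met.

F1, F3, F4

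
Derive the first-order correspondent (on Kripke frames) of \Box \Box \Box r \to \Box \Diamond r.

\forall x \forall z (xRz \to \exists w (x R^3 w \wedge zRw))

This is a Sahlqvist (Geach-type) schema ◇^0□^3r → □^1◇^1r.
Minimal-valuation argument: fix x; take any y with xR^0y and any z with xR^1z. Set V(r) to the set of worlds R-reachable from y in exactly 3 steps. Then □^3r holds at y, so the antecedent holds at x; validity forces ◇^1r at z, giving a w with zR^1w and yR^3w.
First-order correspondent: \forall x \forall z (xRz \to \exists w (x R^3 w \wedge zRw)).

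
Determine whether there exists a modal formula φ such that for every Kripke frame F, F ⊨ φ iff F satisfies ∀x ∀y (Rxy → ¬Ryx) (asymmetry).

Not definable by any modal formula

Any modally definable frame class is closed under surjective bounded morphisms.
The 3-cycle (worlds 0,1,2 with 0→1→2→0) is asymmetric. Mapping every world to a single reflexive point • is a surjective bounded morphism, and the reflexive point is not asymmetric (R•• but asymmetry requires ¬R••).
Hence asymmetry is not modally definable.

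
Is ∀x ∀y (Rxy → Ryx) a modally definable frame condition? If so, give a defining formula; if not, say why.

Yes, by r → □◇r

The condition is symmetry. A defining modal formula is r → □◇r.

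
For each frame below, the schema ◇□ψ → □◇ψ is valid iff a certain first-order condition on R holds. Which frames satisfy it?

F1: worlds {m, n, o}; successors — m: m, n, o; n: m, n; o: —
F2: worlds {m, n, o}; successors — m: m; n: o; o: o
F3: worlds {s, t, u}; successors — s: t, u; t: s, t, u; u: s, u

F2, F3

This is the axiom for convergence; its first-order frame correspondent is ∀x ∀y ∀z (Rxy ∧ Rxz → ∃w (Ryw ∧ Rzw)).
F1: fails — Rmo and Rmo but o and o have no common successor.
F2: condition met.
F3: condition met.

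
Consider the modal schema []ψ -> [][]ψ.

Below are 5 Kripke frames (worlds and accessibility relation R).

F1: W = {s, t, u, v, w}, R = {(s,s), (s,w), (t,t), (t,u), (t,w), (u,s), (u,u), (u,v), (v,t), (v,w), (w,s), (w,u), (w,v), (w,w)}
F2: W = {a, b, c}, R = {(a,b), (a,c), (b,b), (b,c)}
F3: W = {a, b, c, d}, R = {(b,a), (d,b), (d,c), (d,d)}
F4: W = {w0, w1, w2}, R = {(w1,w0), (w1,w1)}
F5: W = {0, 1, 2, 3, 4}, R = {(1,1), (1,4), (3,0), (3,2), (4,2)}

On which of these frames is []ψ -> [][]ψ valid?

This is the axiom for transitivity; its first-order frame correspondent is forall x forall y forall z (Rxy & Ryz -> Rxz).
F1: fails — Ruv and Rvt but not Rut.
F2: condition met.
F3: fails — Rdb and Rba but not Rda.
F4: condition met.
F5: fails — R14 and R42 but not R12.
Valid on: F2, F4.

F2, F4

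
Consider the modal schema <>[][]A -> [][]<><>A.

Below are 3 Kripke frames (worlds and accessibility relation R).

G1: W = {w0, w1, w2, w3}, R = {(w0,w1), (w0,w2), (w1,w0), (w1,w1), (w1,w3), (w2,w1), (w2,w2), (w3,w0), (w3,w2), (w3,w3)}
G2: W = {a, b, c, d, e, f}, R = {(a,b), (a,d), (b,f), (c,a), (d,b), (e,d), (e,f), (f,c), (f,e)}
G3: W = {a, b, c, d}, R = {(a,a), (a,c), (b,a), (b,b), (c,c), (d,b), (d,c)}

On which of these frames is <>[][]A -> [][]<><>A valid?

This is the axiom for a generalized confluence (Geach) condition; its first-order frame correspondent is forall x forall y forall z ((xRy & x R^2 z) -> exists w (y R^2 w & z R^2 w)).
G1: ✓.
G2: fails — aRb, aR²f but no w with bR²w and fR²w.
G3: ✓.
Valid on: G1, G3.

G1, G3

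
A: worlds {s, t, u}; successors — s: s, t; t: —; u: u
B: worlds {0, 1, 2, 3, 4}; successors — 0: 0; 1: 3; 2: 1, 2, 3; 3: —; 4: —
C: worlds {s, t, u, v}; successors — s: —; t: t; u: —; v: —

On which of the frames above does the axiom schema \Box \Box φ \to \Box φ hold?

A, C

The schema corresponds to density: \forall x \forall y (Rxy \to \exists z (Rxz \wedge Rzy)).
A: condition met.
B: fails — R13 but no z with R1z and Rz3.
C: condition met.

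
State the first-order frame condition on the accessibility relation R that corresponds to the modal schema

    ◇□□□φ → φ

This is a Sahlqvist (Geach-type) schema ◇^1□^3φ → □^0◇^0φ.
Minimal-valuation argument: fix x; take any y with xR^1y and any z with xR^0z. Set V(φ) to the set of worlds R-reachable from y in exactly 3 steps. Then □^3φ holds at y, so the antecedent holds at x; validity forces ◇^0φ at z, giving a w with zR^0w and yR^3w.
First-order correspondent: ∀x ∀y (xRy → ∃w (yR³w ∧ x = w)).

∀x ∀y (xRy → ∃w (yR³w ∧ x = w))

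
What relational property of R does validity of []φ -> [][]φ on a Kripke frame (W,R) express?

transitivity: forall x forall y forall z (Rxy & Ryz -> Rxz)

Suppose □φ→□□φ is valid. Take Rxy, Ryz and set V(φ)={w : Rxw}. Then □φ at x, so □□φ at x, so □φ at y, so φ at z, i.e. Rxz.
Conversely, any frame satisfying forall x forall y forall z (Rxy & Ryz -> Rxz) validates the schema.
So the correspondent is transitivity.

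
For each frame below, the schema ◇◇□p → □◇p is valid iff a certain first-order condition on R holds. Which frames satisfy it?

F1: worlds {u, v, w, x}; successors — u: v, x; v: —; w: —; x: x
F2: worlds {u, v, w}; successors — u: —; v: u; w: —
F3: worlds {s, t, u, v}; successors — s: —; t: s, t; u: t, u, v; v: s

F2

Frame correspondent (Sahlqvist): ∀x ∀y ∀z ((xR²y ∧ xRz) → ∃w (yRw ∧ zRw)) — i.e. a generalized confluence (Geach) condition.
F1: fails — uR²x, uRv but no t with xRt and vRt.
F2: satisfies the condition.
F3: fails — tR²s, tRs but no w with sRw and sRw.
Valid on: F2.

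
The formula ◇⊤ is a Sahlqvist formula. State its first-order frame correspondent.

◇⊤ holds at w iff w has a successor, so frame-validity of ◇⊤ is exactly seriality. Equivalently via □p → ◇p:
Suppose □p→◇p is valid. At any x set V(p)=W. Then □p at x, so ◇p at x, so x has a successor.
Conversely, any frame satisfying ∀x ∃y Rxy validates the schema.
Frame condition: ∀x ∃y Rxy.

seriality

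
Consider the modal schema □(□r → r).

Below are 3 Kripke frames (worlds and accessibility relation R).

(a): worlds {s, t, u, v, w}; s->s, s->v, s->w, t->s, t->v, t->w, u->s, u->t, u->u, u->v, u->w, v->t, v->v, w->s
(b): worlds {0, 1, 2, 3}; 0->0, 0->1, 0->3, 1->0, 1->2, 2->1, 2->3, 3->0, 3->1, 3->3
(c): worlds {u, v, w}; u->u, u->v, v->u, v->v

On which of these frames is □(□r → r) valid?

(c)

Frame correspondent (Sahlqvist): ∀x ∀y (Rxy → Ryy) — i.e. shift-reflexivity.
(a): fails — Ruw but not Rww.
(b): fails — R31 but not R11.
(c): ✓.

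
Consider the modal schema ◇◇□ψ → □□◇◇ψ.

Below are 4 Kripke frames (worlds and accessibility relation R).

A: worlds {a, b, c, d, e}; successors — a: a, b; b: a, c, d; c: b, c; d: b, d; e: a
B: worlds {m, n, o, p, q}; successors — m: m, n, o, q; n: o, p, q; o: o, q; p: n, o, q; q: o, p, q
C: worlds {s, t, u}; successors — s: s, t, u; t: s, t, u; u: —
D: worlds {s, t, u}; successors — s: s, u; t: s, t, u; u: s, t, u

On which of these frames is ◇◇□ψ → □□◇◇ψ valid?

A, B, D

This is the axiom for a generalized confluence (Geach) condition; its first-order frame correspondent is ∀x ∀y ∀z ((xR²y ∧ xR²z) → ∃w (yRw ∧ zR²w)).
A: ✓.
B: ✓.
C: fails — sR²s, sR²u but no w with sRw and uR²w.
D: ✓.
Valid on: A, B, D.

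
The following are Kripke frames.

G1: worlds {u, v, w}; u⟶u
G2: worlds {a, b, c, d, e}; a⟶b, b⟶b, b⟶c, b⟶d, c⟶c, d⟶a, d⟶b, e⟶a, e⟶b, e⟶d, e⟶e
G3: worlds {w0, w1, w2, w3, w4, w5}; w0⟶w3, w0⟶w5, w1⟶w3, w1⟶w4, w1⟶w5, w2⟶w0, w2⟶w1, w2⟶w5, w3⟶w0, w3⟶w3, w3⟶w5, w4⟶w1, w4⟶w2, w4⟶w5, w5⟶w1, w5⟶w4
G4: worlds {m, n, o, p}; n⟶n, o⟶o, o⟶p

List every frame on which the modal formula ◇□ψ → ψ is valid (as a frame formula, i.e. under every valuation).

G1

This is the axiom for symmetry; its first-order frame correspondent is ∀x ∀y (Rxy → Ryx).
G1: condition met.
G2: fails — Rbc but not Rcb.
G3: fails — Rw3w5 but not Rw5w3.
G4: fails — Rop but not Rpo.
Valid on: G1.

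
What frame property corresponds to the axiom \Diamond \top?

seriality

This is a form of the D axiom.
Its frame correspondent is seriality — \forall x \exists y Rxy.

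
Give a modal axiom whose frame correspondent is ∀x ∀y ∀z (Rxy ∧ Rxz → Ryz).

The condition is the Euclidean property. The 5 schema ◇r → □◇r defines it.
Suppose ◇r→□◇r is valid. Take Rxy, Rxz and set V(r)={y}. Then ◇r at x, so □◇r at x, so ◇r at z, so some w with Rzw has r; w=y, i.e. Rzy. By symmetry of the argument, Ryz.

◇r → □◇r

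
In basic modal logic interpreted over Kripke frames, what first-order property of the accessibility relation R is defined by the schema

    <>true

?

◇⊤ holds at w iff w has a successor, so frame-validity of ◇⊤ is exactly seriality. Equivalently via □ψ → ◇ψ:
Suppose □ψ→◇ψ is valid. At any x set V(ψ)=W. Then □ψ at x, so ◇ψ at x, so x has a successor.
Conversely, any frame satisfying forall x exists y Rxy validates the schema.
So the correspondent is seriality.

Seriality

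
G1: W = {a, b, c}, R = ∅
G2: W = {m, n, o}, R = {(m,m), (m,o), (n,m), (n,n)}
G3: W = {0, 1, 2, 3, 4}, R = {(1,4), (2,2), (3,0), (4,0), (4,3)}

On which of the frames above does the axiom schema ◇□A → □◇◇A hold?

G1

The schema corresponds to a generalized confluence (Geach) condition: ∀x ∀y ∀z ((xRy ∧ xRz) → ∃w (yRw ∧ zR²w)).
G1: holds.
G2: fails — mRm, mRo but no w with mRw and oR²w.
G3: fails — 3R0, 3R0 but no w with 0Rw and 0R²w.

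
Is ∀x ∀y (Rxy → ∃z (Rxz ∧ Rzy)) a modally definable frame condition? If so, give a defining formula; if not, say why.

This is a Sahlqvist condition; the C4 axiom □□r → □r defines it.
Suppose □□r→□r is valid. Take Rxy and set V(r)={w : xR²w}. Then □□r at x, so □r at x, so r at y, i.e. ∃z(Rxz∧Rzy).

Definable; □□r → □r defines it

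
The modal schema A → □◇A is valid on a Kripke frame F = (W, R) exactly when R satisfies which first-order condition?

This is the B axiom.
Its frame correspondent is symmetry — ∀x ∀y (Rxy → Ryx).

Symmetry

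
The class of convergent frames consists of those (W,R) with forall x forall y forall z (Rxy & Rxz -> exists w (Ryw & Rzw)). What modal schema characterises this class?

This is convergence; the standard corresponding axiom is .2: ◇□p → □◇p.
Suppose ◇□p→□◇p is valid. Take Rxy, Rxz and set V(p)={w : Ryw}. Then □p at y so ◇□p at x, so □◇p at x, so ◇p at z, giving w with Rzw and Ryw.

◇□p → □◇p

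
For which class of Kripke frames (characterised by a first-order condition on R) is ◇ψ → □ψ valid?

partial functionality

This schema is the CD axiom.
Its frame correspondent is partial functionality — ∀x ∀y ∀z (Rxy ∧ Rxz → y = z).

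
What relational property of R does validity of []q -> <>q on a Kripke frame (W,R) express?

This is the D axiom.
Its frame correspondent is seriality — forall x exists y Rxy.

seriality: forall x exists y Rxy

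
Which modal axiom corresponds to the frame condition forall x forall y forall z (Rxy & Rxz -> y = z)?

◇ψ → □ψ

A defining formula is ◇ψ → □ψ (the CD axiom).
Suppose ◇ψ→□ψ is valid. Take Rxy, Rxz and set V(ψ)={y}. Then ◇ψ at x, so □ψ at x, so ψ at z, i.e. z=y.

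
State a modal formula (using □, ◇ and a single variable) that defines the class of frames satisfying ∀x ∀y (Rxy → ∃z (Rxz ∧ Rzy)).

□□r → □r

A defining formula is □□r → □r (the C4 axiom).
Suppose □□r→□r is valid. Take Rxy and set V(r)={w : xR²w}. Then □□r at x, so □r at x, so r at y, i.e. ∃z(Rxz∧Rzy).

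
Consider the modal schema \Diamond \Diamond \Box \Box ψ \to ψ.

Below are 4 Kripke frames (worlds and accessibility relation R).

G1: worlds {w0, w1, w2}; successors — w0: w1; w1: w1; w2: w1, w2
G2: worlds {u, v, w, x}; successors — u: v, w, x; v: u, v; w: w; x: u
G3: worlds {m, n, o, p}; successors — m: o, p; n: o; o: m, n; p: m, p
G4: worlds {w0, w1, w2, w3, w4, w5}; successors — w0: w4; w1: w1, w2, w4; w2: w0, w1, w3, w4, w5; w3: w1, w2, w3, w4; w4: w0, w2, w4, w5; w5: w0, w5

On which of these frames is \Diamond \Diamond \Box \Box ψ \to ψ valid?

G3

Frame correspondent (Sahlqvist): \forall x \forall y (x R^2 y \to \exists w (y R^2 w \wedge x = w)) — i.e. a generalized confluence (Geach) condition.
G1: fails — w0R²w1 but no w with w1R²w and w0=w.
G2: fails — uR²w but no t with wR²t and u=t.
G3: condition met.
G4: fails — w1R²w0 but no w with w0R²w and w1=w.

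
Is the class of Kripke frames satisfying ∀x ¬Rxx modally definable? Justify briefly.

No — not modally definable

If a class were modally definable it would be closed under surjective bounded morphisms (Goldblatt–Thomason).
The 2-cycle (worlds s,t with s→t→s) is irreflexive, and the map sending every world to a single reflexive point • is a surjective bounded morphism (forth: every edge maps to (•,•); back: every world has a successor). So any modal formula valid on the 2-cycle is also valid on the reflexive point, which is not irreflexive.
Hence irreflexivity is not modally definable.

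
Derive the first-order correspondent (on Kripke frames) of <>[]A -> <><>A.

forall x forall y (xRy -> exists w (yRw & x R^2 w))

This is a Sahlqvist (Geach-type) schema ◇^1□^1A → □^0◇^2A.
Minimal-valuation argument: fix x; take any y with xR^1y and any z with xR^0z. Set V(A) to the set of worlds R-reachable from y in exactly 1 step. Then □^1A holds at y, so the antecedent holds at x; validity forces ◇^2A at z, giving a w with zR^2w and yR^1w.
First-order correspondent: forall x forall y (xRy -> exists w (yRw & x R^2 w)).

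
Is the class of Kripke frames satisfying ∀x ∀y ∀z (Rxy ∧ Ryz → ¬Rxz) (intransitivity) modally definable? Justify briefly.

If a class were modally definable it would be closed under surjective bounded morphisms (Goldblatt–Thomason).
The 5-cycle (worlds w0,w1,w2,w3,w4 with w0→w1→w2→w3→w4→w0) is intransitive. Mapping every world to a single reflexive point • is a surjective bounded morphism; the reflexive point is not intransitive (R••∧R•• but R••).
So no modal formula (or set of formulas) defines exactly the intransitive frames.

Not modally definable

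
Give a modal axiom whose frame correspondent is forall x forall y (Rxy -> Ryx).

This is symmetry; the standard corresponding axiom is B: s → □◇s.
Suppose s→□◇s is valid. Take Rxy and set V(s)={x}. Then s at x, so □◇s at x, so ◇s at y, so some z with Ryz has s; z=x, i.e. Ryx.

s → □◇s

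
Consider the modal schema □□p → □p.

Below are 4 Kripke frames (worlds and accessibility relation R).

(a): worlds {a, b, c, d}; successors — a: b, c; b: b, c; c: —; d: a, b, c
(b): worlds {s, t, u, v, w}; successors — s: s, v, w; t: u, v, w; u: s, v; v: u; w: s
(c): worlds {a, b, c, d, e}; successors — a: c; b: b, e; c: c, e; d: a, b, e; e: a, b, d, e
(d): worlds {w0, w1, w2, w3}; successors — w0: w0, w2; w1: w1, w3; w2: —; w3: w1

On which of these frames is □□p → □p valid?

The schema corresponds to density: ∀x ∀y (Rxy → ∃z (Rxz ∧ Rzy)).
(a): fails — Rda but no z with Rdz and Rza.
(b): fails — Rvu but no z with Rvz and Rzu.
(c): satisfies the condition.
(d): satisfies the condition.
Valid on: (c), (d).

(c), (d)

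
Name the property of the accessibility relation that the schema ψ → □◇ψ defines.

This schema is the B axiom.
It corresponds to symmetry: ∀x ∀y (Rxy → Ryx).

Symmetry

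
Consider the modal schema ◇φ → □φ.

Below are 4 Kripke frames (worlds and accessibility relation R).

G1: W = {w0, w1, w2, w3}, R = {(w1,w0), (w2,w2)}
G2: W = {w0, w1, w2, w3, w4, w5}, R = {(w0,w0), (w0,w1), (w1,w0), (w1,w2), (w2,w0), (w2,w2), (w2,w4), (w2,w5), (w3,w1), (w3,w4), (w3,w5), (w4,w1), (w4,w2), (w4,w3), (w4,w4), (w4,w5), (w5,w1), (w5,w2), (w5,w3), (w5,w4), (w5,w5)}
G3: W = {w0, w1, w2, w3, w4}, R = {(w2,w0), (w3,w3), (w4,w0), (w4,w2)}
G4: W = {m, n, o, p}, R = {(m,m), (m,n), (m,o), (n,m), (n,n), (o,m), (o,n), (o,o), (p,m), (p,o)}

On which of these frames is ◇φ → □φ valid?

G1

Frame correspondent (Sahlqvist): ∀x ∀y ∀z (Rxy ∧ Rxz → y = z) — i.e. partial functionality.
G1: satisfies the condition.
G2: fails — w0 sees both w0 and w1.
G3: fails — w4 sees both w0 and w2.
G4: fails — m sees both m and n.
Valid on: G1.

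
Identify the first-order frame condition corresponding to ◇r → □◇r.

Suppose ◇r→□◇r is valid. Take Rxy, Rxz and set V(r)={y}. Then ◇r at x, so □◇r at x, so ◇r at z, so some w with Rzw has r; w=y, i.e. Rzy. By symmetry of the argument, Ryz.
The converse is a direct semantic check.
So the correspondent is the Euclidean property.

The Euclidean property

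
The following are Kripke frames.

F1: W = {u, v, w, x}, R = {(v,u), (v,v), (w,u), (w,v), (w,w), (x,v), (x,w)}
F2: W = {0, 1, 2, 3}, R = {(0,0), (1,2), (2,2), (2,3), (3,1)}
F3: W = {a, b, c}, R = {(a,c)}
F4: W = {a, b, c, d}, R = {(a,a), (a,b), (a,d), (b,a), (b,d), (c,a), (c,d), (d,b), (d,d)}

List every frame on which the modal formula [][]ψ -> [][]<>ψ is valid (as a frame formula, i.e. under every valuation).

The schema corresponds to a generalized confluence (Geach) condition: forall x forall z (x R^2 z -> exists w (x R^2 w & zRw)).
F1: fails — vR²u but no t with vR²t and uRt.
F2: fails — 1R²3 but no w with 1R²w and 3Rw.
F3: satisfies the condition.
F4: satisfies the condition.
Valid on: F3, F4.

F3, F4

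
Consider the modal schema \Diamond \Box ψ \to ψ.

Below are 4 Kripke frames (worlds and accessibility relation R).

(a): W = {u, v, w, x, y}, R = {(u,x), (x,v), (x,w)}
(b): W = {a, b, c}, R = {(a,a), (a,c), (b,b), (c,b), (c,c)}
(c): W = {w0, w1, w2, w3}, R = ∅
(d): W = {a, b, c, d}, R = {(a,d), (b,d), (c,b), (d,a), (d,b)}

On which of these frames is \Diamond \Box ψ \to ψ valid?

(c)

The schema corresponds to a generalized confluence (Geach) condition: \forall x \forall y (xRy \to \exists w (yRw \wedge x = w)).
(a): fails — uRx but no t with xRt and u=t.
(b): fails — aRc but no w with cRw and a=w.
(c): ✓.
(d): fails — cRb but no w with bRw and c=w.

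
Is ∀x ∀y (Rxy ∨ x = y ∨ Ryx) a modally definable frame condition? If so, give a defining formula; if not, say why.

Modal frame validity is preserved under disjoint unions.
Take 4 disjoint single-world reflexive frames: each is trivially connected, but their disjoint union has 4 worlds with no edge between distinct components, so it is not connected.
So no modal formula (or set of formulas) defines exactly the connected frames.

Not modally definable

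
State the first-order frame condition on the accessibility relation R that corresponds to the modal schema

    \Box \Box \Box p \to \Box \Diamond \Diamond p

\forall x \forall z (xRz \to \exists w (x R^3 w \wedge z R^2 w))

This is a Sahlqvist (Geach-type) schema ◇^0□^3p → □^1◇^2p.
Minimal-valuation argument: fix x; take any y with xR^0y and any z with xR^1z. Set V(p) to the set of worlds R-reachable from y in exactly 3 steps. Then □^3p holds at y, so the antecedent holds at x; validity forces ◇^2p at z, giving a w with zR^2w and yR^3w.
First-order correspondent: \forall x \forall z (xRz \to \exists w (x R^3 w \wedge z R^2 w)).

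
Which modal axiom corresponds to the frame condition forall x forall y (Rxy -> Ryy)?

□(□q → q)

A defining formula is □(□q → q) (the T□ axiom).
Suppose □(□q→q) is valid. Take Rxy and set V(q)={w : Ryw}. Then at y, □q holds; since □(□q→q) at x, □q→q at y, so q at y, i.e. Ryy.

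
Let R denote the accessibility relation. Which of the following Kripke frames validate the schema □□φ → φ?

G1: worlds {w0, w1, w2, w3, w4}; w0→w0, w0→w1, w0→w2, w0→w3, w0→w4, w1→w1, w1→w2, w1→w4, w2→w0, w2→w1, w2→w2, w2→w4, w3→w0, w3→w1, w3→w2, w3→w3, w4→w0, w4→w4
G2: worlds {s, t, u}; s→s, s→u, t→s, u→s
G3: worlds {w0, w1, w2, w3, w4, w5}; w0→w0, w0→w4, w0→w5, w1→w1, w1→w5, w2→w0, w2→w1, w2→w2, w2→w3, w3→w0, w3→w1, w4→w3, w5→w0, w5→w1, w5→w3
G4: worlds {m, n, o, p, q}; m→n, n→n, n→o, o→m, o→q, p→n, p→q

This is the axiom for a generalized confluence (Geach) condition; its first-order frame correspondent is ∀x ∃w (xR²w ∧ x = w).
G1: satisfies the condition.
G2: fails — at t but no w with tR²w and t=w.
G3: fails — at w3 but no w with w3R²w and w3=w.
G4: fails — at m but no w with mR²w and m=w.
Valid on: G1.

G1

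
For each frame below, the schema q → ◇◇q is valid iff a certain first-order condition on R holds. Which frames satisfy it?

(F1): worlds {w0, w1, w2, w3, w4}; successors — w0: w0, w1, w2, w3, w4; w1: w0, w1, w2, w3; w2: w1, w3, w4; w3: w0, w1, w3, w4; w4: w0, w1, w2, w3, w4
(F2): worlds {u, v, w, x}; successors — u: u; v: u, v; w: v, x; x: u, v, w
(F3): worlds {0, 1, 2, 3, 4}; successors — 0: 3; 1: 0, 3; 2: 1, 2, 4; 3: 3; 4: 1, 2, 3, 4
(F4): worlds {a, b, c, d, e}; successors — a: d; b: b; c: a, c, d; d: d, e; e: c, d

(F1), (F2)

This is the axiom for a generalized confluence (Geach) condition; its first-order frame correspondent is ∀x ∃w (x = w ∧ xR²w).
(F1): ✓.
(F2): ✓.
(F3): fails — at 0 but no w with 0=w and 0R²w.
(F4): fails — at a but no w with a=w and aR²w.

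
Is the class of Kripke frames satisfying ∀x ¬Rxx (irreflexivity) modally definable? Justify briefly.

Not definable by any modal formula

Any modally definable frame class is closed under surjective bounded morphisms.
The 3-cycle (worlds w0,w1,w2 with w0→w1→w2→w0) is irreflexive, and the map sending every world to a single reflexive point • is a surjective bounded morphism (forth: every edge maps to (•,•); back: every world has a successor). So any modal formula valid on the 3-cycle is also valid on the reflexive point, which is not irreflexive.
So no modal formula (or set of formulas) defines exactly the irreflexive frames.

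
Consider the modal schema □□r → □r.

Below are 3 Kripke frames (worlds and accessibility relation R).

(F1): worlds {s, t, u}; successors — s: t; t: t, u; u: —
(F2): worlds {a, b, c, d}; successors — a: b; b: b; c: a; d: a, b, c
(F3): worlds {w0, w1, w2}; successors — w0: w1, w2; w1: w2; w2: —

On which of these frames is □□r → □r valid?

(F1)

The schema corresponds to density: ∀x ∀y (Rxy → ∃z (Rxz ∧ Rzy)).
(F1): holds.
(F2): fails — Rdc but no z with Rdz and Rzc.
(F3): fails — Rw1w2 but no z with Rw1z and Rzw2.
Valid on: (F1).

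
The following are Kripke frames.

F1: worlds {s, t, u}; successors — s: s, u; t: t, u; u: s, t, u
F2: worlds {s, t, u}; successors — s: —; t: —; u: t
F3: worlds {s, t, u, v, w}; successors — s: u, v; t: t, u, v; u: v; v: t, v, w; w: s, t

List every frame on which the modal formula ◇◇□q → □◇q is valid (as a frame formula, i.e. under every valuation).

F1, F2

Frame correspondent (Sahlqvist): ∀x ∀y ∀z ((xR²y ∧ xRz) → ∃w (yRw ∧ zRw)) — i.e. a generalized confluence (Geach) condition.
F1: holds.
F2: holds.
F3: fails — sR²w, sRu but no w* with wRw* and uRw*.
Valid on: F1, F2.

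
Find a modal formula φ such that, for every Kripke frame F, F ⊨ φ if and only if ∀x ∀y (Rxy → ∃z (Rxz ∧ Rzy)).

□□p → □p

The condition is density. The C4 schema □□p → □p defines it.
Suppose □□p→□p is valid. Take Rxy and set V(p)={w : xR²w}. Then □□p at x, so □p at x, so p at y, i.e. ∃z(Rxz∧Rzy).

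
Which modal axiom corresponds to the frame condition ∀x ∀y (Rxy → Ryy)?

A defining formula is □(□p → p) (the T□ axiom).
Suppose □(□p→p) is valid. Take Rxy and set V(p)={w : Ryw}. Then at y, □p holds; since □(□p→p) at x, □p→p at y, so p at y, i.e. Ryy.

□(□p → p)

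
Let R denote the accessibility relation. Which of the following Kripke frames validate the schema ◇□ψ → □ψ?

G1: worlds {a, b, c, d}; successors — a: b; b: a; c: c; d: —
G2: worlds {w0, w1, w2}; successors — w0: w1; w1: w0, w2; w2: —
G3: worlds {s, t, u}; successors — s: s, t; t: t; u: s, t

none

This is the axiom for the Euclidean property; its first-order frame correspondent is ∀x ∀y ∀z (Rxy ∧ Rxz → Ryz).
G1: fails — Rab and Rab but not Rbb.
G2: fails — Rw0w1 and Rw0w1 but not Rw1w1.
G3: fails — Rst and Rss but not Rts.
Valid on no frame.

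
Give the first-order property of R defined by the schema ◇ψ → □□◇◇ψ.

∀x ∀y ∀z ((xRy ∧ xR²z) → ∃w (y = w ∧ zR²w))

This is a Sahlqvist (Geach-type) schema ◇^1□^0ψ → □^2◇^2ψ.
Minimal-valuation argument: fix x; take any y with xR^1y and any z with xR^2z. Set V(ψ) to the set of worlds R-reachable from y in exactly 0 steps. Then □^0ψ holds at y, so the antecedent holds at x; validity forces ◇^2ψ at z, giving a w with zR^2w and yR^0w.
First-order correspondent: ∀x ∀y ∀z ((xRy ∧ xR²z) → ∃w (y = w ∧ zR²w)).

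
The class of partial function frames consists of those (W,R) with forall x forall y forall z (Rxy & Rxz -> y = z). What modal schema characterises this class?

This is partial functionality; the standard corresponding axiom is CD: ◇r → □r.
Suppose ◇r→□r is valid. Take Rxy, Rxz and set V(r)={y}. Then ◇r at x, so □r at x, so r at z, i.e. z=y.

◇r → □r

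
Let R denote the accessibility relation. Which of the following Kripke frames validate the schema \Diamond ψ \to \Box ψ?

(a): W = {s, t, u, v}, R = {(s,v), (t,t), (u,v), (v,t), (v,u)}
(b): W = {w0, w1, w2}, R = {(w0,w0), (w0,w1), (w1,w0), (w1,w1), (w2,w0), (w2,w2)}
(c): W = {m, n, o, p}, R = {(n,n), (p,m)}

The schema corresponds to partial functionality: \forall x \forall y \forall z (Rxy \wedge Rxz \to y = z).
(a): fails — v sees both t and u.
(b): fails — w0 sees both w0 and w1.
(c): holds.
Valid on: (c).

(c)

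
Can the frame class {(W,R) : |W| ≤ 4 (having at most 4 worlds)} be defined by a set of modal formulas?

No — not modally definable

Any modally definable frame class is closed under disjoint unions.
Any modal formula valid on each of 5 disjoint one-world frames is valid on their disjoint union (validity is preserved under disjoint unions). Each one-world frame has |W|=1≤4, but the union has |W|=5.
Hence having at most 4 worlds is not modally definable.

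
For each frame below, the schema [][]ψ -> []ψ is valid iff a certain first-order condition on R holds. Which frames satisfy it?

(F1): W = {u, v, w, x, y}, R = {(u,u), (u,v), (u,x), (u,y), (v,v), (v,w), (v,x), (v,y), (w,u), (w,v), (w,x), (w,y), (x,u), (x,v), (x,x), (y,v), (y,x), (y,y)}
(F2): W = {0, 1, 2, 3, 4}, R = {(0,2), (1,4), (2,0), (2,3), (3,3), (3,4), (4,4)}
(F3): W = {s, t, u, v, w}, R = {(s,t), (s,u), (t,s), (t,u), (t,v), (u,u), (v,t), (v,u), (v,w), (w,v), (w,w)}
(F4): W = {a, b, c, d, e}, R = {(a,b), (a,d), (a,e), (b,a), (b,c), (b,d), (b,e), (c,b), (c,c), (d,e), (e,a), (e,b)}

Frame correspondent (Sahlqvist): forall x forall y (Rxy -> exists z (Rxz & Rzy)) — i.e. density.
(F1): ✓.
(F2): fails — R02 but no z with R0z and Rz2.
(F3): fails — Rtv but no z with Rtz and Rzv.
(F4): fails — Rde but no z with Rdz and Rze.
Valid on: (F1).

(F1)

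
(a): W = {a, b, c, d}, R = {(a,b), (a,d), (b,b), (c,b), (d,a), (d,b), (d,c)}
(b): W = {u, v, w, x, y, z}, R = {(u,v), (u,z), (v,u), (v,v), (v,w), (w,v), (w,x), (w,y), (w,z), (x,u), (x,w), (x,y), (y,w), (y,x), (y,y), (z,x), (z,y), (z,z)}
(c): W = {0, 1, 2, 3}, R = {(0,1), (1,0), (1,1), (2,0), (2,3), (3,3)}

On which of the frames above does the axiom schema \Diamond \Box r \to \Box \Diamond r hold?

(a)

The schema corresponds to convergence: \forall x \forall y \forall z (Rxy \wedge Rxz \to \exists w (Ryw \wedge Rzw)).
(a): ✓.
(b): fails — Ruv and Ruz but v and z have no common successor.
(c): fails — R23 and R20 but 3 and 0 have no common successor.
Valid on: (a).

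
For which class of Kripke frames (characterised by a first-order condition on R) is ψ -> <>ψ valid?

Reflexivity

This schema is equivalent to the T axiom □ψ → ψ.
It corresponds to reflexivity: forall x Rxx.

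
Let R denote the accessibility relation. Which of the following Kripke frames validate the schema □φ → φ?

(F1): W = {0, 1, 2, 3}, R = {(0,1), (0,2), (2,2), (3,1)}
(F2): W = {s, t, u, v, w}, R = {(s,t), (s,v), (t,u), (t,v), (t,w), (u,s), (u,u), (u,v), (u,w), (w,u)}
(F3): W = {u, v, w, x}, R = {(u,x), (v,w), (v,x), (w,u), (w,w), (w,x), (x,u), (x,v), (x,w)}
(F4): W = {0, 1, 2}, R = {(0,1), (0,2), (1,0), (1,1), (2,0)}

The schema corresponds to reflexivity: ∀x Rxx.
(F1): fails — world 0 does not see itself.
(F2): fails — world s does not see itself.
(F3): fails — world u does not see itself.
(F4): fails — world 0 does not see itself.

none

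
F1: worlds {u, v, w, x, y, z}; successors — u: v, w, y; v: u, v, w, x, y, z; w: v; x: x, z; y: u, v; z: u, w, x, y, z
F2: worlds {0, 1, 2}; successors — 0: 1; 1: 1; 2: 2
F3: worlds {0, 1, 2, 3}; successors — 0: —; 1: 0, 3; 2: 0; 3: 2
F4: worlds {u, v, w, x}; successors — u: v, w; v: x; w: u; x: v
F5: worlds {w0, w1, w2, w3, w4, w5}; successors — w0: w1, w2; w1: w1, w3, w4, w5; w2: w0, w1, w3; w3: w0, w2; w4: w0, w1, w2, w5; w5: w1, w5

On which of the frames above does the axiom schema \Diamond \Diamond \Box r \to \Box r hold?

F2

The schema corresponds to a generalized confluence (Geach) condition: \forall x \forall y \forall z ((x R^2 y \wedge xRz) \to \exists w (yRw \wedge z = w)).
F1: fails — uR²w, uRw but no t with wRt and w=t.
F2: satisfies the condition.
F3: fails — 1R²2, 1R3 but no w with 2Rw and 3=w.
F4: fails — uR²x, uRw but no t with xRt and w=t.
F5: fails — w0R²w1, w0Rw2 but no w with w1Rw and w2=w.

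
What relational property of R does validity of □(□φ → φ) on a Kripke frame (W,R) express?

shift-reflexivity

Suppose □(□φ→φ) is valid. Take Rxy and set V(φ)={w : Ryw}. Then at y, □φ holds; since □(□φ→φ) at x, □φ→φ at y, so φ at y, i.e. Ryy.
The converse is a direct semantic check.
Frame condition: ∀x ∀y (Rxy → Ryy).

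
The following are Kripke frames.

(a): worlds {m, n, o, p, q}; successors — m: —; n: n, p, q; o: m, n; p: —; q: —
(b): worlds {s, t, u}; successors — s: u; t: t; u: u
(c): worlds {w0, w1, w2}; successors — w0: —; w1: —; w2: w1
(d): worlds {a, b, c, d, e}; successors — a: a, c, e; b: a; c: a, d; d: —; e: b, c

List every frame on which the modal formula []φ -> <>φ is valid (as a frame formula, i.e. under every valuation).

This is the axiom for seriality; its first-order frame correspondent is forall x exists y Rxy.
(a): fails — world m has no successor.
(b): ✓.
(c): fails — world w0 has no successor.
(d): fails — world d has no successor.

(b)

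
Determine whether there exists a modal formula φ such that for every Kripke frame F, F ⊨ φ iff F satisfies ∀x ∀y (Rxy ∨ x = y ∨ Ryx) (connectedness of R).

Modal frame validity is preserved under disjoint unions.
Take 4 disjoint single-world reflexive frames: each is trivially connected, but their disjoint union has 4 worlds with no edge between distinct components, so it is not connected.
So the class is not modally definable.

Not definable by any modal formula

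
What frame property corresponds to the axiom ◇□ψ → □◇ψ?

convergence: ∀x ∀y ∀z (Rxy ∧ Rxz → ∃w (Ryw ∧ Rzw))

This schema is the .2 axiom.
Its frame correspondent is convergence — ∀x ∀y ∀z (Rxy ∧ Rxz → ∃w (Ryw ∧ Rzw)).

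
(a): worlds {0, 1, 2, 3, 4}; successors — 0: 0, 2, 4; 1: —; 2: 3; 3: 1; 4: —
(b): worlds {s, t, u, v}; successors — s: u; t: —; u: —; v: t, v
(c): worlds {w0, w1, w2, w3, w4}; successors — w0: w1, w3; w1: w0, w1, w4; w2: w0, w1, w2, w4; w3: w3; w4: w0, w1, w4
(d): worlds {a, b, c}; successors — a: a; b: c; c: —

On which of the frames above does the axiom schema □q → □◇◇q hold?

The schema corresponds to a generalized confluence (Geach) condition: ∀x ∀z (xRz → ∃w (xRw ∧ zR²w)).
(a): fails — 0R2 but no w with 0Rw and 2R²w.
(b): fails — sRu but no w with sRw and uR²w.
(c): ✓.
(d): fails — bRc but no w with bRw and cR²w.
Valid on: (c).

(c)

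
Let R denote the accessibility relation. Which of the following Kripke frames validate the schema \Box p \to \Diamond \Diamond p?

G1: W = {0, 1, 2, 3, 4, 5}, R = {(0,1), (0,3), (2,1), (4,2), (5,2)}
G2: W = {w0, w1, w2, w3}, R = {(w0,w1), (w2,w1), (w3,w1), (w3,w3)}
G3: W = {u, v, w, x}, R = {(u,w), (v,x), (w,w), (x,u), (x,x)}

The schema corresponds to a generalized confluence (Geach) condition: \forall x \exists w (xRw \wedge x R^2 w).
G1: fails — at 0 but no w with 0Rw and 0R²w.
G2: fails — at w0 but no w with w0Rw and w0R²w.
G3: ✓.
Valid on: G3.

G3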